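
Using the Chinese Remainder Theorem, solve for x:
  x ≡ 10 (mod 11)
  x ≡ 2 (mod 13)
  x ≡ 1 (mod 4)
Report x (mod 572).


Moduli 11, 13, 4 are pairwise coprime; by CRT there is a unique solution modulo M = 11 · 13 · 4 = 572.
Solve pairwise, accumulating the modulus:
  Start with x ≡ 10 (mod 11).
  Combine with x ≡ 2 (mod 13): since gcd(11, 13) = 1, we get a unique residue mod 143.
    Write x = 10 + 11·t and substitute into x ≡ 2 (mod 13): 11·t ≡ 2 − 10 = -8 (mod 13).
    Reduce coefficients mod 13: 11·t ≡ 5 (mod 13).
    The inverse of 11 mod 13 is 6 (since 11·6 = 66 = 5·13 + 1), so t ≡ 6·5 = 30 ≡ 4 (mod 13).
    Then x = 10 + 11·4 = 54, valid modulo lcm(11, 13) = 143: x ≡ 54 (mod 143).
  Combine with x ≡ 1 (mod 4): since gcd(143, 4) = 1, we get a unique residue mod 572.
    Write x = 54 + 143·t and substitute into x ≡ 1 (mod 4): 143·t ≡ 1 − 54 = -53 (mod 4).
    Reduce coefficients mod 4: 3·t ≡ 3 (mod 4).
    The inverse of 3 mod 4 is 3 (since 3·3 = 9 = 2·4 + 1), so t ≡ 3·3 = 9 ≡ 1 (mod 4).
    Then x = 54 + 143·1 = 197, valid modulo lcm(143, 4) = 572: x ≡ 197 (mod 572).
Verify: 197 mod 11 = 10 ✓, 197 mod 13 = 2 ✓, 197 mod 4 = 1 ✓.

x ≡ 197 (mod 572).


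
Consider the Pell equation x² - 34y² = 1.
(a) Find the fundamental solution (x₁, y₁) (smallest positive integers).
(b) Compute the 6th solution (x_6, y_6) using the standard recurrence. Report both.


Step 1: Find the fundamental solution (x₁, y₁) of x² - 34y² = 1.
  Expand √34 as a continued fraction. a₀ = ⌊√34⌋ = 5; iterate m_{k+1} = d_k·a_k − m_k, d_{k+1} = (34 − m_{k+1}²)/d_k, a_{k+1} = ⌊(a₀ + m_{k+1})/d_{k+1}⌋ (starting m₀ = 0, d₀ = 1), with convergents p_k = a_k·p_{k-1} + p_{k-2}, q_k = a_k·q_{k-1} + q_{k-2} (p₋₁ = 1, q₋₁ = 0):
  k = 0: a₀ = 5; p₀/q₀ = 5/1; p₀² − 34·q₀² = 25 − 34 = -9.
  k = 1: m = 5, d = 9, a = ⌊(5 + 5)/9⌋ = 1; p/q = (1·5 + 1)/(1·1 + 0) = 6/1; p² − 34·q² = 36 − 34 = 2.
  k = 2: m = 4, d = 2, a = ⌊(5 + 4)/2⌋ = 4; p/q = (4·6 + 5)/(4·1 + 1) = 29/5; p² − 34·q² = 841 − 850 = -9.
  k = 3: m = 4, d = 9, a = ⌊(5 + 4)/9⌋ = 1; p/q = (1·29 + 6)/(1·5 + 1) = 35/6; p² − 34·q² = 1225 − 1224 = 1.
  The first convergent with p² − 34·q² = 1 gives the fundamental solution (x₁, y₁) = (35, 6).
Step 2: Apply the recurrence (x_{n+1}, y_{n+1}) = (x₁x_n + 34y₁y_n, x₁y_n + y₁x_n) repeatedly.
  From (x_1, y_1) = (35, 6): x_2 = 35·35 + 34·6·6 = 2449; y_2 = 35·6 + 6·35 = 420.
  From (x_2, y_2) = (2449, 420): x_3 = 35·2449 + 34·6·420 = 171395; y_3 = 35·420 + 6·2449 = 29394.
  From (x_3, y_3) = (171395, 29394): x_4 = 35·171395 + 34·6·29394 = 11995201; y_4 = 35·29394 + 6·171395 = 2057160.
  From (x_4, y_4) = (11995201, 2057160): x_5 = 35·11995201 + 34·6·2057160 = 839492675; y_5 = 35·2057160 + 6·11995201 = 143971806.
  From (x_5, y_5) = (839492675, 143971806): x_6 = 35·839492675 + 34·6·143971806 = 58752492049; y_6 = 35·143971806 + 6·839492675 = 10075969260.
Step 3: Verify x_6² - 34·y_6² = 3451855321967808218401 - 3451855321967808218400 = 1 (should be 1). ✓

(x_1, y_1) = (35, 6); (x_6, y_6) = (58752492049, 10075969260).


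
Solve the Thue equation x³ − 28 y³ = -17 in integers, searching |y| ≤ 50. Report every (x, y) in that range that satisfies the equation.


The equation is x³ - 28y³ = -17. For fixed y, x³ = 28·y³ − 17, so a solution requires the RHS to be a perfect cube.
Strategy: iterate y from -50 to 50, compute RHS = 28·y³ − 17, and check whether it is a (positive or negative) perfect cube.
Check small values of y:
  y = 0: RHS = -17 is not a perfect cube.
  y = 1: RHS = 11 is not a perfect cube.
  y = -1: RHS = -45 is not a perfect cube.
  y = 2: RHS = 207 is not a perfect cube.
  y = -2: RHS = -241 is not a perfect cube.
  y = 3: RHS = 739 is not a perfect cube.
  y = -3: RHS = -773 is not a perfect cube.
Continuing the search up to |y| = 50 finds no solutions either.
No (x, y) in the scanned range satisfies the equation.

No integer solutions with |y| ≤ 50.


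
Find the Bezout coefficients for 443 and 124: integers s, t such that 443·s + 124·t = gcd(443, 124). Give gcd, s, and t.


Euclidean algorithm on (443, 124) — divide until remainder is 0:
  443 = 3 · 124 + 71
  124 = 1 · 71 + 53
  71 = 1 · 53 + 18
  53 = 2 · 18 + 17
  18 = 1 · 17 + 1
  17 = 17 · 1 + 0
gcd(443, 124) = 1.
Track Bezout coefficients alongside the remainders: start with r₀ = 443 = a·1 + b·0 (s = 1, t = 0) and r₁ = 124 = a·0 + b·1 (s = 0, t = 1); each new remainder r_{k+1} = r_{k-1} − q_k·r_k inherits s_{k+1} = s_{k-1} − q_k·s_k, t_{k+1} = t_{k-1} − q_k·t_k, so r_k = a·s_k + b·t_k at every step:
  q = 3: r = 71, s = 1 − 3·0 = 1, t = 0 − 3·1 = -3  (check: 443·1 + 124·(-3) = 71)
  q = 1: r = 53, s = 0 − 1·1 = -1, t = 1 − 1·(-3) = 4  (check: 443·(-1) + 124·4 = 53)
  q = 1: r = 18, s = 1 − 1·(-1) = 2, t = -3 − 1·4 = -7  (check: 443·2 + 124·(-7) = 18)
  q = 2: r = 17, s = -1 − 2·2 = -5, t = 4 − 2·(-7) = 18  (check: 443·(-5) + 124·18 = 17)
  q = 1: r = 1, s = 2 − 1·(-5) = 7, t = -7 − 1·18 = -25  (check: 443·7 + 124·(-25) = 1)
The row with r = 1 (the gcd) gives the Bezout coefficients s = 7, t = -25.
Result: 443 · (7) + 124 · (-25) = 1.

gcd(443, 124) = 1; s = 7, t = -25 (check: 443·7 + 124·(-25) = 1).


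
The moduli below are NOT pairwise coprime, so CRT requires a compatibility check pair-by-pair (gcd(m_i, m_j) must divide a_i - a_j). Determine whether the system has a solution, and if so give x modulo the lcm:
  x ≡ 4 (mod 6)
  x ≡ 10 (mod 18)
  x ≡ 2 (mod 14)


Moduli 6, 18, 14 are not pairwise coprime, so CRT works modulo lcm(m_i) when all pairwise compatibility conditions hold.
Pairwise compatibility: gcd(m_i, m_j) must divide a_i - a_j for every pair.
Merge one congruence at a time:
  Start: x ≡ 4 (mod 6).
  Combine with x ≡ 10 (mod 18): gcd(6, 18) = 6; 10 - 4 = 6, which IS divisible by 6, so compatible.
    Write x = 4 + 6·t and substitute into x ≡ 10 (mod 18): 6·t ≡ 10 − 4 = 6 (mod 18).
    Divide the congruence (and modulus) by g = 6: 1·t ≡ 1 (mod 3).
    So t ≡ 1 (mod 3).
    Then x = 4 + 6·1 = 10, valid modulo lcm(6, 18) = 18: x ≡ 10 (mod 18).
  Combine with x ≡ 2 (mod 14): gcd(18, 14) = 2; 2 - 10 = -8, which IS divisible by 2, so compatible.
    Write x = 10 + 18·t and substitute into x ≡ 2 (mod 14): 18·t ≡ 2 − 10 = -8 (mod 14).
    Divide the congruence (and modulus) by g = 2: 9·t ≡ -4 (mod 7).
    Reduce coefficients mod 7: 2·t ≡ 3 (mod 7).
    The inverse of 2 mod 7 is 4 (since 2·4 = 8 = 1·7 + 1), so t ≡ 4·3 = 12 ≡ 5 (mod 7).
    Then x = 10 + 18·5 = 100, valid modulo lcm(18, 14) = 126: x ≡ 100 (mod 126).
Verify: 100 mod 6 = 4, 100 mod 18 = 10, 100 mod 14 = 2.

x ≡ 100 (mod 126).


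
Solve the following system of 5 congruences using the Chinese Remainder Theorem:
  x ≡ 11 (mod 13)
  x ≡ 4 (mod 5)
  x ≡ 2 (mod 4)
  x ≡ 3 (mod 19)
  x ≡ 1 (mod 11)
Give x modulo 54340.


Product of moduli M = 13 · 5 · 4 · 19 · 11 = 54340.
Merge one congruence at a time:
  Start: x ≡ 11 (mod 13).
  Combine with x ≡ 4 (mod 5); new modulus lcm = 65.
    Write x = 11 + 13·t and substitute into x ≡ 4 (mod 5): 13·t ≡ 4 − 11 = -7 (mod 5).
    Reduce coefficients mod 5: 3·t ≡ 3 (mod 5).
    The inverse of 3 mod 5 is 2 (since 3·2 = 6 = 1·5 + 1), so t ≡ 2·3 = 6 ≡ 1 (mod 5).
    Then x = 11 + 13·1 = 24, valid modulo lcm(13, 5) = 65: x ≡ 24 (mod 65).
  Combine with x ≡ 2 (mod 4); new modulus lcm = 260.
    Write x = 24 + 65·t and substitute into x ≡ 2 (mod 4): 65·t ≡ 2 − 24 = -22 (mod 4).
    Reduce coefficients mod 4: 1·t ≡ 2 (mod 4).
    So t ≡ 2 (mod 4).
    Then x = 24 + 65·2 = 154, valid modulo lcm(65, 4) = 260: x ≡ 154 (mod 260).
  Combine with x ≡ 3 (mod 19); new modulus lcm = 4940.
    Write x = 154 + 260·t and substitute into x ≡ 3 (mod 19): 260·t ≡ 3 − 154 = -151 (mod 19).
    Reduce coefficients mod 19: 13·t ≡ 1 (mod 19).
    The inverse of 13 mod 19 is 3 (since 13·3 = 39 = 2·19 + 1), so t ≡ 3·1 = 3 ≡ 3 (mod 19).
    Then x = 154 + 260·3 = 934, valid modulo lcm(260, 19) = 4940: x ≡ 934 (mod 4940).
  Combine with x ≡ 1 (mod 11); new modulus lcm = 54340.
    Write x = 934 + 4940·t and substitute into x ≡ 1 (mod 11): 4940·t ≡ 1 − 934 = -933 (mod 11).
    Reduce coefficients mod 11: 1·t ≡ 2 (mod 11).
    So t ≡ 2 (mod 11).
    Then x = 934 + 4940·2 = 10814, valid modulo lcm(4940, 11) = 54340: x ≡ 10814 (mod 54340).
Verify against each original: 10814 mod 13 = 11, 10814 mod 5 = 4, 10814 mod 4 = 2, 10814 mod 19 = 3, 10814 mod 11 = 1.

x ≡ 10814 (mod 54340).


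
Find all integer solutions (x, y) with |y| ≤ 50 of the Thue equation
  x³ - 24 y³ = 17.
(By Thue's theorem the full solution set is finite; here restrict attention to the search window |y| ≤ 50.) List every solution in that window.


The equation is x³ - 24y³ = 17. For fixed y, x³ = 24·y³ + 17, so a solution requires the RHS to be a perfect cube.
Strategy: iterate y from -50 to 50, compute RHS = 24·y³ + 17, and check whether it is a (positive or negative) perfect cube.
Check small values of y:
  y = 0: RHS = 17 is not a perfect cube.
  y = 1: RHS = 41 is not a perfect cube.
  y = -1: RHS = -7 is not a perfect cube.
  y = 2: RHS = 209 is not a perfect cube.
  y = -2: RHS = -175 is not a perfect cube.
  y = 3: RHS = 665 is not a perfect cube.
  y = -3: RHS = -631 is not a perfect cube.
Continuing the search up to |y| = 50 finds no solutions either.
No (x, y) in the scanned range satisfies the equation.

No integer solutions with |y| ≤ 50.


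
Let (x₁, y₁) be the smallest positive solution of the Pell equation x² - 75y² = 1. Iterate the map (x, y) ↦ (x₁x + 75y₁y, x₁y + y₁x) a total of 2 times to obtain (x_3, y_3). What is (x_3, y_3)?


Step 1: Find the fundamental solution (x₁, y₁) of x² - 75y² = 1.
  Expand √75 as a continued fraction. a₀ = ⌊√75⌋ = 8; iterate m_{k+1} = d_k·a_k − m_k, d_{k+1} = (75 − m_{k+1}²)/d_k, a_{k+1} = ⌊(a₀ + m_{k+1})/d_{k+1}⌋ (starting m₀ = 0, d₀ = 1), with convergents p_k = a_k·p_{k-1} + p_{k-2}, q_k = a_k·q_{k-1} + q_{k-2} (p₋₁ = 1, q₋₁ = 0):
  k = 0: a₀ = 8; p₀/q₀ = 8/1; p₀² − 75·q₀² = 64 − 75 = -11.
  k = 1: m = 8, d = 11, a = ⌊(8 + 8)/11⌋ = 1; p/q = (1·8 + 1)/(1·1 + 0) = 9/1; p² − 75·q² = 81 − 75 = 6.
  k = 2: m = 3, d = 6, a = ⌊(8 + 3)/6⌋ = 1; p/q = (1·9 + 8)/(1·1 + 1) = 17/2; p² − 75·q² = 289 − 300 = -11.
  k = 3: m = 3, d = 11, a = ⌊(8 + 3)/11⌋ = 1; p/q = (1·17 + 9)/(1·2 + 1) = 26/3; p² − 75·q² = 676 − 675 = 1.
  The first convergent with p² − 75·q² = 1 gives the fundamental solution (x₁, y₁) = (26, 3).
Step 2: Apply the recurrence (x_{n+1}, y_{n+1}) = (x₁x_n + 75y₁y_n, x₁y_n + y₁x_n) repeatedly.
  From (x_1, y_1) = (26, 3): x_2 = 26·26 + 75·3·3 = 1351; y_2 = 26·3 + 3·26 = 156.
  From (x_2, y_2) = (1351, 156): x_3 = 26·1351 + 75·3·156 = 70226; y_3 = 26·156 + 3·1351 = 8109.
Step 3: Verify x_3² - 75·y_3² = 4931691076 - 4931691075 = 1 (should be 1). ✓

(x_1, y_1) = (26, 3); (x_3, y_3) = (70226, 8109).


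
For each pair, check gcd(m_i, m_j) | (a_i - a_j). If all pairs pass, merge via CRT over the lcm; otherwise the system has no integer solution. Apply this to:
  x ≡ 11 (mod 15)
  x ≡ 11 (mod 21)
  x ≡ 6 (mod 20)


Moduli 15, 21, 20 are not pairwise coprime, so CRT works modulo lcm(m_i) when all pairwise compatibility conditions hold.
Pairwise compatibility: gcd(m_i, m_j) must divide a_i - a_j for every pair.
Merge one congruence at a time:
  Start: x ≡ 11 (mod 15).
  Combine with x ≡ 11 (mod 21): gcd(15, 21) = 3; 11 - 11 = 0, which IS divisible by 3, so compatible.
    Write x = 11 + 15·t and substitute into x ≡ 11 (mod 21): 15·t ≡ 11 − 11 = 0 (mod 21).
    Divide the congruence (and modulus) by g = 3: 5·t ≡ 0 (mod 7).
    The inverse of 5 mod 7 is 3 (since 5·3 = 15 = 2·7 + 1), so t ≡ 3·0 = 0 ≡ 0 (mod 7).
    Then x = 11 + 15·0 = 11, valid modulo lcm(15, 21) = 105: x ≡ 11 (mod 105).
  Combine with x ≡ 6 (mod 20): gcd(105, 20) = 5; 6 - 11 = -5, which IS divisible by 5, so compatible.
    Write x = 11 + 105·t and substitute into x ≡ 6 (mod 20): 105·t ≡ 6 − 11 = -5 (mod 20).
    Divide the congruence (and modulus) by g = 5: 21·t ≡ -1 (mod 4).
    Reduce coefficients mod 4: 1·t ≡ 3 (mod 4).
    So t ≡ 3 (mod 4).
    Then x = 11 + 105·3 = 326, valid modulo lcm(105, 20) = 420: x ≡ 326 (mod 420).
Verify: 326 mod 15 = 11, 326 mod 21 = 11, 326 mod 20 = 6.

x ≡ 326 (mod 420).


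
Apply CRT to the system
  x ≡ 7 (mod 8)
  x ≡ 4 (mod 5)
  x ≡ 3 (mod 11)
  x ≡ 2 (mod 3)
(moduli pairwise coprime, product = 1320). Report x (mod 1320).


Product of moduli M = 8 · 5 · 11 · 3 = 1320.
Merge one congruence at a time:
  Start: x ≡ 7 (mod 8).
  Combine with x ≡ 4 (mod 5); new modulus lcm = 40.
    Write x = 7 + 8·t and substitute into x ≡ 4 (mod 5): 8·t ≡ 4 − 7 = -3 (mod 5).
    Reduce coefficients mod 5: 3·t ≡ 2 (mod 5).
    The inverse of 3 mod 5 is 2 (since 3·2 = 6 = 1·5 + 1), so t ≡ 2·2 = 4 ≡ 4 (mod 5).
    Then x = 7 + 8·4 = 39, valid modulo lcm(8, 5) = 40: x ≡ 39 (mod 40).
  Combine with x ≡ 3 (mod 11); new modulus lcm = 440.
    Write x = 39 + 40·t and substitute into x ≡ 3 (mod 11): 40·t ≡ 3 − 39 = -36 (mod 11).
    Reduce coefficients mod 11: 7·t ≡ 8 (mod 11).
    The inverse of 7 mod 11 is 8 (since 7·8 = 56 = 5·11 + 1), so t ≡ 8·8 = 64 ≡ 9 (mod 11).
    Then x = 39 + 40·9 = 399, valid modulo lcm(40, 11) = 440: x ≡ 399 (mod 440).
  Combine with x ≡ 2 (mod 3); new modulus lcm = 1320.
    Write x = 399 + 440·t and substitute into x ≡ 2 (mod 3): 440·t ≡ 2 − 399 = -397 (mod 3).
    Reduce coefficients mod 3: 2·t ≡ 2 (mod 3).
    The inverse of 2 mod 3 is 2 (since 2·2 = 4 = 1·3 + 1), so t ≡ 2·2 = 4 ≡ 1 (mod 3).
    Then x = 399 + 440·1 = 839, valid modulo lcm(440, 3) = 1320: x ≡ 839 (mod 1320).
Verify against each original: 839 mod 8 = 7, 839 mod 5 = 4, 839 mod 11 = 3, 839 mod 3 = 2.

x ≡ 839 (mod 1320).


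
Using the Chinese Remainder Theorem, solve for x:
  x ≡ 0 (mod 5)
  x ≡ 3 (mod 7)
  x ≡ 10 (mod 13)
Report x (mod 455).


Moduli 5, 7, 13 are pairwise coprime; by CRT there is a unique solution modulo M = 5 · 7 · 13 = 455.
Solve pairwise, accumulating the modulus:
  Start with x ≡ 0 (mod 5).
  Combine with x ≡ 3 (mod 7): since gcd(5, 7) = 1, we get a unique residue mod 35.
    Write x = 0 + 5·t and substitute into x ≡ 3 (mod 7): 5·t ≡ 3 − 0 = 3 (mod 7).
    The inverse of 5 mod 7 is 3 (since 5·3 = 15 = 2·7 + 1), so t ≡ 3·3 = 9 ≡ 2 (mod 7).
    Then x = 0 + 5·2 = 10, valid modulo lcm(5, 7) = 35: x ≡ 10 (mod 35).
  Combine with x ≡ 10 (mod 13): since gcd(35, 13) = 1, we get a unique residue mod 455.
    Write x = 10 + 35·t and substitute into x ≡ 10 (mod 13): 35·t ≡ 10 − 10 = 0 (mod 13).
    Reduce coefficients mod 13: 9·t ≡ 0 (mod 13).
    The inverse of 9 mod 13 is 3 (since 9·3 = 27 = 2·13 + 1), so t ≡ 3·0 = 0 ≡ 0 (mod 13).
    Then x = 10 + 35·0 = 10, valid modulo lcm(35, 13) = 455: x ≡ 10 (mod 455).
Verify: 10 mod 5 = 0 ✓, 10 mod 7 = 3 ✓, 10 mod 13 = 10 ✓.

x ≡ 10 (mod 455).


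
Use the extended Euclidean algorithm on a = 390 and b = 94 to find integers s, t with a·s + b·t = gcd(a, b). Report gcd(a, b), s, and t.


Euclidean algorithm on (390, 94) — divide until remainder is 0:
  390 = 4 · 94 + 14
  94 = 6 · 14 + 10
  14 = 1 · 10 + 4
  10 = 2 · 4 + 2
  4 = 2 · 2 + 0
gcd(390, 94) = 2.
Track Bezout coefficients alongside the remainders: start with r₀ = 390 = a·1 + b·0 (s = 1, t = 0) and r₁ = 94 = a·0 + b·1 (s = 0, t = 1); each new remainder r_{k+1} = r_{k-1} − q_k·r_k inherits s_{k+1} = s_{k-1} − q_k·s_k, t_{k+1} = t_{k-1} − q_k·t_k, so r_k = a·s_k + b·t_k at every step:
  q = 4: r = 14, s = 1 − 4·0 = 1, t = 0 − 4·1 = -4  (check: 390·1 + 94·(-4) = 14)
  q = 6: r = 10, s = 0 − 6·1 = -6, t = 1 − 6·(-4) = 25  (check: 390·(-6) + 94·25 = 10)
  q = 1: r = 4, s = 1 − 1·(-6) = 7, t = -4 − 1·25 = -29  (check: 390·7 + 94·(-29) = 4)
  q = 2: r = 2, s = -6 − 2·7 = -20, t = 25 − 2·(-29) = 83  (check: 390·(-20) + 94·83 = 2)
The row with r = 2 (the gcd) gives the Bezout coefficients s = -20, t = 83.
Result: 390 · (-20) + 94 · (83) = 2.

gcd(390, 94) = 2; s = -20, t = 83 (check: 390·(-20) + 94·83 = 2).


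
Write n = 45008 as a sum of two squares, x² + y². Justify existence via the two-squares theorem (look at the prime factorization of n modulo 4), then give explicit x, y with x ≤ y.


Step 1: Factor n = 45008 = 2^4 · 29 · 97.
Step 2: Check the mod-4 condition on each prime factor: 2 = 2 (special); 29 ≡ 1 (mod 4), exponent 1; 97 ≡ 1 (mod 4), exponent 1.
All primes ≡ 3 (mod 4) appear to even exponent (or don't appear), so by the two-squares theorem n IS expressible as a sum of two squares.
Step 3: Build a representation. Group n = k² · m with k = 4 and m = 29 · 97 = 2813 (a product of primes ≡ 1 (mod 4)); a representation of m scales to one of n via (k·x)² + (k·y)² = k²(x² + y²). Each prime p ≡ 1 (mod 4) is itself a sum of two squares; find a² by testing p − a² for a perfect square:
  29: 29 − 1² = 28, 29 − 2² = 25 = 5² ⇒ 29 = 2² + 5².
  97: 97 − 1² = 96, 97 − 2² = 93, 97 − 3² = 88, 97 − 4² = 81 = 9² ⇒ 97 = 4² + 9².
  Combine using the Brahmagupta–Fibonacci identity (a² + b²)(c² + d²) = (ac − bd)² + (ad + bc)² = (ac + bd)² + (ad − bc)²:
  29 · 97 = 2813: from (2² + 5²)(4² + 9²), take (2·4 − 5·9, 2·9 + 5·4) = (8 − 45, 18 + 20) = (-37, 38); dropping signs (only squares matter) gives (37, 38); check 37² + 38² = 1369 + 1444 = 2813 ✓.
  Scale by k = 4: (4·37, 4·38) = (148, 152).
Step 4: Order so x ≤ y and verify: 148² + 152² = 21904 + 23104 = 45008 = n. ✓

n = 45008 = 148² + 152² (one valid representation with x ≤ y).


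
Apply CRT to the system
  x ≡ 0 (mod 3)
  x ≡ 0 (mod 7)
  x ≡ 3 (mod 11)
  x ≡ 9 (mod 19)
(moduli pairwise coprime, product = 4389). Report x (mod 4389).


Product of moduli M = 3 · 7 · 11 · 19 = 4389.
Merge one congruence at a time:
  Start: x ≡ 0 (mod 3).
  Combine with x ≡ 0 (mod 7); new modulus lcm = 21.
    Write x = 0 + 3·t and substitute into x ≡ 0 (mod 7): 3·t ≡ 0 − 0 = 0 (mod 7).
    The inverse of 3 mod 7 is 5 (since 3·5 = 15 = 2·7 + 1), so t ≡ 5·0 = 0 ≡ 0 (mod 7).
    Then x = 0 + 3·0 = 0, valid modulo lcm(3, 7) = 21: x ≡ 0 (mod 21).
  Combine with x ≡ 3 (mod 11); new modulus lcm = 231.
    Write x = 0 + 21·t and substitute into x ≡ 3 (mod 11): 21·t ≡ 3 − 0 = 3 (mod 11).
    Reduce coefficients mod 11: 10·t ≡ 3 (mod 11).
    The inverse of 10 mod 11 is 10 (since 10·10 = 100 = 9·11 + 1), so t ≡ 10·3 = 30 ≡ 8 (mod 11).
    Then x = 0 + 21·8 = 168, valid modulo lcm(21, 11) = 231: x ≡ 168 (mod 231).
  Combine with x ≡ 9 (mod 19); new modulus lcm = 4389.
    Write x = 168 + 231·t and substitute into x ≡ 9 (mod 19): 231·t ≡ 9 − 168 = -159 (mod 19).
    Reduce coefficients mod 19: 3·t ≡ 12 (mod 19).
    The inverse of 3 mod 19 is 13 (since 3·13 = 39 = 2·19 + 1), so t ≡ 13·12 = 156 ≡ 4 (mod 19).
    Then x = 168 + 231·4 = 1092, valid modulo lcm(231, 19) = 4389: x ≡ 1092 (mod 4389).
Verify against each original: 1092 mod 3 = 0, 1092 mod 7 = 0, 1092 mod 11 = 3, 1092 mod 19 = 9.

x ≡ 1092 (mod 4389).


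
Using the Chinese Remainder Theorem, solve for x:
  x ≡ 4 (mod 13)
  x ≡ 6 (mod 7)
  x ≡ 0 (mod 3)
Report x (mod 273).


Moduli 13, 7, 3 are pairwise coprime; by CRT there is a unique solution modulo M = 13 · 7 · 3 = 273.
Solve pairwise, accumulating the modulus:
  Start with x ≡ 4 (mod 13).
  Combine with x ≡ 6 (mod 7): since gcd(13, 7) = 1, we get a unique residue mod 91.
    Write x = 4 + 13·t and substitute into x ≡ 6 (mod 7): 13·t ≡ 6 − 4 = 2 (mod 7).
    Reduce coefficients mod 7: 6·t ≡ 2 (mod 7).
    The inverse of 6 mod 7 is 6 (since 6·6 = 36 = 5·7 + 1), so t ≡ 6·2 = 12 ≡ 5 (mod 7).
    Then x = 4 + 13·5 = 69, valid modulo lcm(13, 7) = 91: x ≡ 69 (mod 91).
  Combine with x ≡ 0 (mod 3): since gcd(91, 3) = 1, we get a unique residue mod 273.
    Write x = 69 + 91·t and substitute into x ≡ 0 (mod 3): 91·t ≡ 0 − 69 = -69 (mod 3).
    Reduce coefficients mod 3: 1·t ≡ 0 (mod 3).
    So t ≡ 0 (mod 3).
    Then x = 69 + 91·0 = 69, valid modulo lcm(91, 3) = 273: x ≡ 69 (mod 273).
Verify: 69 mod 13 = 4 ✓, 69 mod 7 = 6 ✓, 69 mod 3 = 0 ✓.

x ≡ 69 (mod 273).


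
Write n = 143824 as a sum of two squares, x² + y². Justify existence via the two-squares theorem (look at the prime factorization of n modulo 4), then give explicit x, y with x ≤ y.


Step 1: Factor n = 143824 = 2^4 · 89 · 101.
Step 2: Check the mod-4 condition on each prime factor: 2 = 2 (special); 89 ≡ 1 (mod 4), exponent 1; 101 ≡ 1 (mod 4), exponent 1.
All primes ≡ 3 (mod 4) appear to even exponent (or don't appear), so by the two-squares theorem n IS expressible as a sum of two squares.
Step 3: Build a representation. Group n = k² · m with k = 4 and m = 89 · 101 = 8989 (a product of primes ≡ 1 (mod 4)); a representation of m scales to one of n via (k·x)² + (k·y)² = k²(x² + y²). Each prime p ≡ 1 (mod 4) is itself a sum of two squares; find a² by testing p − a² for a perfect square:
  89: 89 − 1² = 88, 89 − 2² = 85, 89 − 3² = 80, 89 − 4² = 73, 89 − 5² = 64 = 8² ⇒ 89 = 5² + 8².
  101: 101 − 1² = 100 = 10² ⇒ 101 = 1² + 10².
  Combine using the Brahmagupta–Fibonacci identity (a² + b²)(c² + d²) = (ac − bd)² + (ad + bc)² = (ac + bd)² + (ad − bc)²:
  89 · 101 = 8989: from (5² + 8²)(1² + 10²), take (5·1 − 8·10, 5·10 + 8·1) = (5 − 80, 50 + 8) = (-75, 58); dropping signs (only squares matter) gives (75, 58); check 75² + 58² = 5625 + 3364 = 8989 ✓.
  Scale by k = 4: (4·75, 4·58) = (300, 232).
Step 4: Order so x ≤ y and verify: 232² + 300² = 53824 + 90000 = 143824 = n. ✓

n = 143824 = 232² + 300² (one valid representation with x ≤ y).


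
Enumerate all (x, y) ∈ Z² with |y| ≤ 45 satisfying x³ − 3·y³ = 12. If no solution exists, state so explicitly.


The equation is x³ - 3y³ = 12. For fixed y, x³ = 3·y³ + 12, so a solution requires the RHS to be a perfect cube.
Strategy: iterate y from -45 to 45, compute RHS = 3·y³ + 12, and check whether it is a (positive or negative) perfect cube.
Check small values of y:
  y = 0: RHS = 12 is not a perfect cube.
  y = 1: RHS = 15 is not a perfect cube.
  y = -1: RHS = 9 is not a perfect cube.
  y = 2: RHS = 36 is not a perfect cube.
  y = -2: RHS = -12 is not a perfect cube.
  y = 3: RHS = 93 is not a perfect cube.
  y = -3: RHS = -69 is not a perfect cube.
Continuing the search up to |y| = 45 finds no solutions either.
No (x, y) in the scanned range satisfies the equation.

No integer solutions with |y| ≤ 45.


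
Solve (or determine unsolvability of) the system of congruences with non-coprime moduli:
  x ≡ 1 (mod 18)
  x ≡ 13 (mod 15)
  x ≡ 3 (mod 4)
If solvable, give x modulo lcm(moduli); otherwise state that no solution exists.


Moduli 18, 15, 4 are not pairwise coprime, so CRT works modulo lcm(m_i) when all pairwise compatibility conditions hold.
Pairwise compatibility: gcd(m_i, m_j) must divide a_i - a_j for every pair.
Merge one congruence at a time:
  Start: x ≡ 1 (mod 18).
  Combine with x ≡ 13 (mod 15): gcd(18, 15) = 3; 13 - 1 = 12, which IS divisible by 3, so compatible.
    Write x = 1 + 18·t and substitute into x ≡ 13 (mod 15): 18·t ≡ 13 − 1 = 12 (mod 15).
    Divide the congruence (and modulus) by g = 3: 6·t ≡ 4 (mod 5).
    Reduce coefficients mod 5: 1·t ≡ 4 (mod 5).
    So t ≡ 4 (mod 5).
    Then x = 1 + 18·4 = 73, valid modulo lcm(18, 15) = 90: x ≡ 73 (mod 90).
  Combine with x ≡ 3 (mod 4): gcd(90, 4) = 2; 3 - 73 = -70, which IS divisible by 2, so compatible.
    Write x = 73 + 90·t and substitute into x ≡ 3 (mod 4): 90·t ≡ 3 − 73 = -70 (mod 4).
    Divide the congruence (and modulus) by g = 2: 45·t ≡ -35 (mod 2).
    Reduce coefficients mod 2: 1·t ≡ 1 (mod 2).
    So t ≡ 1 (mod 2).
    Then x = 73 + 90·1 = 163, valid modulo lcm(90, 4) = 180: x ≡ 163 (mod 180).
Verify: 163 mod 18 = 1, 163 mod 15 = 13, 163 mod 4 = 3.

x ≡ 163 (mod 180).


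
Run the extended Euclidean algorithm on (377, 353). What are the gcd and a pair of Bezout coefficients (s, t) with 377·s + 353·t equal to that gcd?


Euclidean algorithm on (377, 353) — divide until remainder is 0:
  377 = 1 · 353 + 24
  353 = 14 · 24 + 17
  24 = 1 · 17 + 7
  17 = 2 · 7 + 3
  7 = 2 · 3 + 1
  3 = 3 · 1 + 0
gcd(377, 353) = 1.
Track Bezout coefficients alongside the remainders: start with r₀ = 377 = a·1 + b·0 (s = 1, t = 0) and r₁ = 353 = a·0 + b·1 (s = 0, t = 1); each new remainder r_{k+1} = r_{k-1} − q_k·r_k inherits s_{k+1} = s_{k-1} − q_k·s_k, t_{k+1} = t_{k-1} − q_k·t_k, so r_k = a·s_k + b·t_k at every step:
  q = 1: r = 24, s = 1 − 1·0 = 1, t = 0 − 1·1 = -1  (check: 377·1 + 353·(-1) = 24)
  q = 14: r = 17, s = 0 − 14·1 = -14, t = 1 − 14·(-1) = 15  (check: 377·(-14) + 353·15 = 17)
  q = 1: r = 7, s = 1 − 1·(-14) = 15, t = -1 − 1·15 = -16  (check: 377·15 + 353·(-16) = 7)
  q = 2: r = 3, s = -14 − 2·15 = -44, t = 15 − 2·(-16) = 47  (check: 377·(-44) + 353·47 = 3)
  q = 2: r = 1, s = 15 − 2·(-44) = 103, t = -16 − 2·47 = -110  (check: 377·103 + 353·(-110) = 1)
The row with r = 1 (the gcd) gives the Bezout coefficients s = 103, t = -110.
Result: 377 · (103) + 353 · (-110) = 1.

gcd(377, 353) = 1; s = 103, t = -110 (check: 377·103 + 353·(-110) = 1).


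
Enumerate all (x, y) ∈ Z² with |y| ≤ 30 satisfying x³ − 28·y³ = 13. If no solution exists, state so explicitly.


The equation is x³ - 28y³ = 13. For fixed y, x³ = 28·y³ + 13, so a solution requires the RHS to be a perfect cube.
Strategy: iterate y from -30 to 30, compute RHS = 28·y³ + 13, and check whether it is a (positive or negative) perfect cube.
Check small values of y:
  y = 0: RHS = 13 is not a perfect cube.
  y = 1: RHS = 41 is not a perfect cube.
  y = -1: RHS = -15 is not a perfect cube.
  y = 2: RHS = 237 is not a perfect cube.
  y = -2: RHS = -211 is not a perfect cube.
  y = 3: RHS = 769 is not a perfect cube.
  y = -3: RHS = -743 is not a perfect cube.
Continuing the search up to |y| = 30 finds no solutions either.
No (x, y) in the scanned range satisfies the equation.

No integer solutions with |y| ≤ 30.


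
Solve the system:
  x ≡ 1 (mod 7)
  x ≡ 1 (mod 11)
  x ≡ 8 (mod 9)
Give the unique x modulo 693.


Moduli 7, 11, 9 are pairwise coprime; by CRT there is a unique solution modulo M = 7 · 11 · 9 = 693.
Solve pairwise, accumulating the modulus:
  Start with x ≡ 1 (mod 7).
  Combine with x ≡ 1 (mod 11): since gcd(7, 11) = 1, we get a unique residue mod 77.
    Write x = 1 + 7·t and substitute into x ≡ 1 (mod 11): 7·t ≡ 1 − 1 = 0 (mod 11).
    The inverse of 7 mod 11 is 8 (since 7·8 = 56 = 5·11 + 1), so t ≡ 8·0 = 0 ≡ 0 (mod 11).
    Then x = 1 + 7·0 = 1, valid modulo lcm(7, 11) = 77: x ≡ 1 (mod 77).
  Combine with x ≡ 8 (mod 9): since gcd(77, 9) = 1, we get a unique residue mod 693.
    Write x = 1 + 77·t and substitute into x ≡ 8 (mod 9): 77·t ≡ 8 − 1 = 7 (mod 9).
    Reduce coefficients mod 9: 5·t ≡ 7 (mod 9).
    The inverse of 5 mod 9 is 2 (since 5·2 = 10 = 1·9 + 1), so t ≡ 2·7 = 14 ≡ 5 (mod 9).
    Then x = 1 + 77·5 = 386, valid modulo lcm(77, 9) = 693: x ≡ 386 (mod 693).
Verify: 386 mod 7 = 1 ✓, 386 mod 11 = 1 ✓, 386 mod 9 = 8 ✓.

x ≡ 386 (mod 693).


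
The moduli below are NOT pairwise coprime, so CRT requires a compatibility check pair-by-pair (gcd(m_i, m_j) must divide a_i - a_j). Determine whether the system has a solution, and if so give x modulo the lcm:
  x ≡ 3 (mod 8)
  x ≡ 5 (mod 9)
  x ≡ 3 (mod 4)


Moduli 8, 9, 4 are not pairwise coprime, so CRT works modulo lcm(m_i) when all pairwise compatibility conditions hold.
Pairwise compatibility: gcd(m_i, m_j) must divide a_i - a_j for every pair.
Merge one congruence at a time:
  Start: x ≡ 3 (mod 8).
  Combine with x ≡ 5 (mod 9): gcd(8, 9) = 1; 5 - 3 = 2, which IS divisible by 1, so compatible.
    Write x = 3 + 8·t and substitute into x ≡ 5 (mod 9): 8·t ≡ 5 − 3 = 2 (mod 9).
    The inverse of 8 mod 9 is 8 (since 8·8 = 64 = 7·9 + 1), so t ≡ 8·2 = 16 ≡ 7 (mod 9).
    Then x = 3 + 8·7 = 59, valid modulo lcm(8, 9) = 72: x ≡ 59 (mod 72).
  Combine with x ≡ 3 (mod 4): gcd(72, 4) = 4; 3 - 59 = -56, which IS divisible by 4, so compatible.
    Write x = 59 + 72·t and substitute into x ≡ 3 (mod 4): 72·t ≡ 3 − 59 = -56 (mod 4).
    Divide the congruence (and modulus) by g = 4: 18·t ≡ -14 (mod 1).
    Modulo 1 every t works; take t = 0.
    Then x = 59 + 72·0 = 59, valid modulo lcm(72, 4) = 72: x ≡ 59 (mod 72).
Verify: 59 mod 8 = 3, 59 mod 9 = 5, 59 mod 4 = 3.

x ≡ 59 (mod 72).


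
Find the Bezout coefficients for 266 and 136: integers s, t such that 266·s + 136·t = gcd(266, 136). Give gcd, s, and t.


Euclidean algorithm on (266, 136) — divide until remainder is 0:
  266 = 1 · 136 + 130
  136 = 1 · 130 + 6
  130 = 21 · 6 + 4
  6 = 1 · 4 + 2
  4 = 2 · 2 + 0
gcd(266, 136) = 2.
Track Bezout coefficients alongside the remainders: start with r₀ = 266 = a·1 + b·0 (s = 1, t = 0) and r₁ = 136 = a·0 + b·1 (s = 0, t = 1); each new remainder r_{k+1} = r_{k-1} − q_k·r_k inherits s_{k+1} = s_{k-1} − q_k·s_k, t_{k+1} = t_{k-1} − q_k·t_k, so r_k = a·s_k + b·t_k at every step:
  q = 1: r = 130, s = 1 − 1·0 = 1, t = 0 − 1·1 = -1  (check: 266·1 + 136·(-1) = 130)
  q = 1: r = 6, s = 0 − 1·1 = -1, t = 1 − 1·(-1) = 2  (check: 266·(-1) + 136·2 = 6)
  q = 21: r = 4, s = 1 − 21·(-1) = 22, t = -1 − 21·2 = -43  (check: 266·22 + 136·(-43) = 4)
  q = 1: r = 2, s = -1 − 1·22 = -23, t = 2 − 1·(-43) = 45  (check: 266·(-23) + 136·45 = 2)
The row with r = 2 (the gcd) gives the Bezout coefficients s = -23, t = 45.
Result: 266 · (-23) + 136 · (45) = 2.

gcd(266, 136) = 2; s = -23, t = 45 (check: 266·(-23) + 136·45 = 2).


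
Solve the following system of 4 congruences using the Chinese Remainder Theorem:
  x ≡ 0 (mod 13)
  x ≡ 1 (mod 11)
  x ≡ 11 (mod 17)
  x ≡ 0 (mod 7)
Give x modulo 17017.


Product of moduli M = 13 · 11 · 17 · 7 = 17017.
Merge one congruence at a time:
  Start: x ≡ 0 (mod 13).
  Combine with x ≡ 1 (mod 11); new modulus lcm = 143.
    Write x = 0 + 13·t and substitute into x ≡ 1 (mod 11): 13·t ≡ 1 − 0 = 1 (mod 11).
    Reduce coefficients mod 11: 2·t ≡ 1 (mod 11).
    The inverse of 2 mod 11 is 6 (since 2·6 = 12 = 1·11 + 1), so t ≡ 6·1 = 6 ≡ 6 (mod 11).
    Then x = 0 + 13·6 = 78, valid modulo lcm(13, 11) = 143: x ≡ 78 (mod 143).
  Combine with x ≡ 11 (mod 17); new modulus lcm = 2431.
    Write x = 78 + 143·t and substitute into x ≡ 11 (mod 17): 143·t ≡ 11 − 78 = -67 (mod 17).
    Reduce coefficients mod 17: 7·t ≡ 1 (mod 17).
    The inverse of 7 mod 17 is 5 (since 7·5 = 35 = 2·17 + 1), so t ≡ 5·1 = 5 ≡ 5 (mod 17).
    Then x = 78 + 143·5 = 793, valid modulo lcm(143, 17) = 2431: x ≡ 793 (mod 2431).
  Combine with x ≡ 0 (mod 7); new modulus lcm = 17017.
    Write x = 793 + 2431·t and substitute into x ≡ 0 (mod 7): 2431·t ≡ 0 − 793 = -793 (mod 7).
    Reduce coefficients mod 7: 2·t ≡ 5 (mod 7).
    The inverse of 2 mod 7 is 4 (since 2·4 = 8 = 1·7 + 1), so t ≡ 4·5 = 20 ≡ 6 (mod 7).
    Then x = 793 + 2431·6 = 15379, valid modulo lcm(2431, 7) = 17017: x ≡ 15379 (mod 17017).
Verify against each original: 15379 mod 13 = 0, 15379 mod 11 = 1, 15379 mod 17 = 11, 15379 mod 7 = 0.

x ≡ 15379 (mod 17017).


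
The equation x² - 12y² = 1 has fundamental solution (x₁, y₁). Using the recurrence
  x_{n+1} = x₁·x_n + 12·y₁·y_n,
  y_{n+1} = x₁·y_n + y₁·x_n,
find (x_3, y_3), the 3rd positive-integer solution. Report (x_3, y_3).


Step 1: Find the fundamental solution (x₁, y₁) of x² - 12y² = 1.
  Expand √12 as a continued fraction. a₀ = ⌊√12⌋ = 3; iterate m_{k+1} = d_k·a_k − m_k, d_{k+1} = (12 − m_{k+1}²)/d_k, a_{k+1} = ⌊(a₀ + m_{k+1})/d_{k+1}⌋ (starting m₀ = 0, d₀ = 1), with convergents p_k = a_k·p_{k-1} + p_{k-2}, q_k = a_k·q_{k-1} + q_{k-2} (p₋₁ = 1, q₋₁ = 0):
  k = 0: a₀ = 3; p₀/q₀ = 3/1; p₀² − 12·q₀² = 9 − 12 = -3.
  k = 1: m = 3, d = 3, a = ⌊(3 + 3)/3⌋ = 2; p/q = (2·3 + 1)/(2·1 + 0) = 7/2; p² − 12·q² = 49 − 48 = 1.
  The first convergent with p² − 12·q² = 1 gives the fundamental solution (x₁, y₁) = (7, 2).
Step 2: Apply the recurrence (x_{n+1}, y_{n+1}) = (x₁x_n + 12y₁y_n, x₁y_n + y₁x_n) repeatedly.
  From (x_1, y_1) = (7, 2): x_2 = 7·7 + 12·2·2 = 97; y_2 = 7·2 + 2·7 = 28.
  From (x_2, y_2) = (97, 28): x_3 = 7·97 + 12·2·28 = 1351; y_3 = 7·28 + 2·97 = 390.
Step 3: Verify x_3² - 12·y_3² = 1825201 - 1825200 = 1 (should be 1). ✓

(x_1, y_1) = (7, 2); (x_3, y_3) = (1351, 390).


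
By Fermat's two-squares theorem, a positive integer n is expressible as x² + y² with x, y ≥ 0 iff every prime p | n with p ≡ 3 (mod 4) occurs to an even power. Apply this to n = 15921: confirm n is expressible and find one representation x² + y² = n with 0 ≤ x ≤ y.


Step 1: Factor n = 15921 = 3^2 · 29 · 61.
Step 2: Check the mod-4 condition on each prime factor: 3 ≡ 3 (mod 4), exponent 2 (must be even); 29 ≡ 1 (mod 4), exponent 1; 61 ≡ 1 (mod 4), exponent 1.
All primes ≡ 3 (mod 4) appear to even exponent (or don't appear), so by the two-squares theorem n IS expressible as a sum of two squares.
Step 3: Build a representation. Group n = k² · m with k = 3 and m = 29 · 61 = 1769 (a product of primes ≡ 1 (mod 4)); a representation of m scales to one of n via (k·x)² + (k·y)² = k²(x² + y²). Each prime p ≡ 1 (mod 4) is itself a sum of two squares; find a² by testing p − a² for a perfect square:
  29: 29 − 1² = 28, 29 − 2² = 25 = 5² ⇒ 29 = 2² + 5².
  61: 61 − 1² = 60, 61 − 2² = 57, 61 − 3² = 52, 61 − 4² = 45, 61 − 5² = 36 = 6² ⇒ 61 = 5² + 6².
  Combine using the Brahmagupta–Fibonacci identity (a² + b²)(c² + d²) = (ac − bd)² + (ad + bc)² = (ac + bd)² + (ad − bc)²:
  29 · 61 = 1769: from (2² + 5²)(5² + 6²), take (2·5 − 5·6, 2·6 + 5·5) = (10 − 30, 12 + 25) = (-20, 37); dropping signs (only squares matter) gives (20, 37); check 20² + 37² = 400 + 1369 = 1769 ✓.
  Scale by k = 3: (3·20, 3·37) = (60, 111).
Step 4: Order so x ≤ y and verify: 60² + 111² = 3600 + 12321 = 15921 = n. ✓

n = 15921 = 60² + 111² (one valid representation with x ≤ y).


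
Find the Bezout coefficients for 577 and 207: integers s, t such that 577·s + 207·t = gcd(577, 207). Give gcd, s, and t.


Euclidean algorithm on (577, 207) — divide until remainder is 0:
  577 = 2 · 207 + 163
  207 = 1 · 163 + 44
  163 = 3 · 44 + 31
  44 = 1 · 31 + 13
  31 = 2 · 13 + 5
  13 = 2 · 5 + 3
  5 = 1 · 3 + 2
  3 = 1 · 2 + 1
  2 = 2 · 1 + 0
gcd(577, 207) = 1.
Track Bezout coefficients alongside the remainders: start with r₀ = 577 = a·1 + b·0 (s = 1, t = 0) and r₁ = 207 = a·0 + b·1 (s = 0, t = 1); each new remainder r_{k+1} = r_{k-1} − q_k·r_k inherits s_{k+1} = s_{k-1} − q_k·s_k, t_{k+1} = t_{k-1} − q_k·t_k, so r_k = a·s_k + b·t_k at every step:
  q = 2: r = 163, s = 1 − 2·0 = 1, t = 0 − 2·1 = -2  (check: 577·1 + 207·(-2) = 163)
  q = 1: r = 44, s = 0 − 1·1 = -1, t = 1 − 1·(-2) = 3  (check: 577·(-1) + 207·3 = 44)
  q = 3: r = 31, s = 1 − 3·(-1) = 4, t = -2 − 3·3 = -11  (check: 577·4 + 207·(-11) = 31)
  q = 1: r = 13, s = -1 − 1·4 = -5, t = 3 − 1·(-11) = 14  (check: 577·(-5) + 207·14 = 13)
  q = 2: r = 5, s = 4 − 2·(-5) = 14, t = -11 − 2·14 = -39  (check: 577·14 + 207·(-39) = 5)
  q = 2: r = 3, s = -5 − 2·14 = -33, t = 14 − 2·(-39) = 92  (check: 577·(-33) + 207·92 = 3)
  q = 1: r = 2, s = 14 − 1·(-33) = 47, t = -39 − 1·92 = -131  (check: 577·47 + 207·(-131) = 2)
  q = 1: r = 1, s = -33 − 1·47 = -80, t = 92 − 1·(-131) = 223  (check: 577·(-80) + 207·223 = 1)
The row with r = 1 (the gcd) gives the Bezout coefficients s = -80, t = 223.
Result: 577 · (-80) + 207 · (223) = 1.

gcd(577, 207) = 1; s = -80, t = 223 (check: 577·(-80) + 207·223 = 1).


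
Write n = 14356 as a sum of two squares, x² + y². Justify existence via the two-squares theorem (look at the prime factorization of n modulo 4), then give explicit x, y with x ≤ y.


Step 1: Factor n = 14356 = 2^2 · 37 · 97.
Step 2: Check the mod-4 condition on each prime factor: 2 = 2 (special); 37 ≡ 1 (mod 4), exponent 1; 97 ≡ 1 (mod 4), exponent 1.
All primes ≡ 3 (mod 4) appear to even exponent (or don't appear), so by the two-squares theorem n IS expressible as a sum of two squares.
Step 3: Build a representation. Group n = k² · m with k = 2 and m = 37 · 97 = 3589 (a product of primes ≡ 1 (mod 4)); a representation of m scales to one of n via (k·x)² + (k·y)² = k²(x² + y²). Each prime p ≡ 1 (mod 4) is itself a sum of two squares; find a² by testing p − a² for a perfect square:
  37: 37 − 1² = 36 = 6² ⇒ 37 = 1² + 6².
  97: 97 − 1² = 96, 97 − 2² = 93, 97 − 3² = 88, 97 − 4² = 81 = 9² ⇒ 97 = 4² + 9².
  Combine using the Brahmagupta–Fibonacci identity (a² + b²)(c² + d²) = (ac − bd)² + (ad + bc)² = (ac + bd)² + (ad − bc)²:
  37 · 97 = 3589: from (1² + 6²)(4² + 9²), take (1·4 − 6·9, 1·9 + 6·4) = (4 − 54, 9 + 24) = (-50, 33); dropping signs (only squares matter) gives (50, 33); check 50² + 33² = 2500 + 1089 = 3589 ✓.
  Scale by k = 2: (2·50, 2·33) = (100, 66).
Step 4: Order so x ≤ y and verify: 66² + 100² = 4356 + 10000 = 14356 = n. ✓

n = 14356 = 66² + 100² (one valid representation with x ≤ y).


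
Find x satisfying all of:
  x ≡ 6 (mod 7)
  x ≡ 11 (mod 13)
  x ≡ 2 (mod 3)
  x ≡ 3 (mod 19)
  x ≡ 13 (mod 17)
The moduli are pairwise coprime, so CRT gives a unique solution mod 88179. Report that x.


Product of moduli M = 7 · 13 · 3 · 19 · 17 = 88179.
Merge one congruence at a time:
  Start: x ≡ 6 (mod 7).
  Combine with x ≡ 11 (mod 13); new modulus lcm = 91.
    Write x = 6 + 7·t and substitute into x ≡ 11 (mod 13): 7·t ≡ 11 − 6 = 5 (mod 13).
    The inverse of 7 mod 13 is 2 (since 7·2 = 14 = 1·13 + 1), so t ≡ 2·5 = 10 ≡ 10 (mod 13).
    Then x = 6 + 7·10 = 76, valid modulo lcm(7, 13) = 91: x ≡ 76 (mod 91).
  Combine with x ≡ 2 (mod 3); new modulus lcm = 273.
    Write x = 76 + 91·t and substitute into x ≡ 2 (mod 3): 91·t ≡ 2 − 76 = -74 (mod 3).
    Reduce coefficients mod 3: 1·t ≡ 1 (mod 3).
    So t ≡ 1 (mod 3).
    Then x = 76 + 91·1 = 167, valid modulo lcm(91, 3) = 273: x ≡ 167 (mod 273).
  Combine with x ≡ 3 (mod 19); new modulus lcm = 5187.
    Write x = 167 + 273·t and substitute into x ≡ 3 (mod 19): 273·t ≡ 3 − 167 = -164 (mod 19).
    Reduce coefficients mod 19: 7·t ≡ 7 (mod 19).
    The inverse of 7 mod 19 is 11 (since 7·11 = 77 = 4·19 + 1), so t ≡ 11·7 = 77 ≡ 1 (mod 19).
    Then x = 167 + 273·1 = 440, valid modulo lcm(273, 19) = 5187: x ≡ 440 (mod 5187).
  Combine with x ≡ 13 (mod 17); new modulus lcm = 88179.
    Write x = 440 + 5187·t and substitute into x ≡ 13 (mod 17): 5187·t ≡ 13 − 440 = -427 (mod 17).
    Reduce coefficients mod 17: 2·t ≡ 15 (mod 17).
    The inverse of 2 mod 17 is 9 (since 2·9 = 18 = 1·17 + 1), so t ≡ 9·15 = 135 ≡ 16 (mod 17).
    Then x = 440 + 5187·16 = 83432, valid modulo lcm(5187, 17) = 88179: x ≡ 83432 (mod 88179).
Verify against each original: 83432 mod 7 = 6, 83432 mod 13 = 11, 83432 mod 3 = 2, 83432 mod 19 = 3, 83432 mod 17 = 13.

x ≡ 83432 (mod 88179).


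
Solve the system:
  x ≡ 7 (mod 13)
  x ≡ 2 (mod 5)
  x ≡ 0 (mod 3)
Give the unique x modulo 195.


Moduli 13, 5, 3 are pairwise coprime; by CRT there is a unique solution modulo M = 13 · 5 · 3 = 195.
Solve pairwise, accumulating the modulus:
  Start with x ≡ 7 (mod 13).
  Combine with x ≡ 2 (mod 5): since gcd(13, 5) = 1, we get a unique residue mod 65.
    Write x = 7 + 13·t and substitute into x ≡ 2 (mod 5): 13·t ≡ 2 − 7 = -5 (mod 5).
    Reduce coefficients mod 5: 3·t ≡ 0 (mod 5).
    The inverse of 3 mod 5 is 2 (since 3·2 = 6 = 1·5 + 1), so t ≡ 2·0 = 0 ≡ 0 (mod 5).
    Then x = 7 + 13·0 = 7, valid modulo lcm(13, 5) = 65: x ≡ 7 (mod 65).
  Combine with x ≡ 0 (mod 3): since gcd(65, 3) = 1, we get a unique residue mod 195.
    Write x = 7 + 65·t and substitute into x ≡ 0 (mod 3): 65·t ≡ 0 − 7 = -7 (mod 3).
    Reduce coefficients mod 3: 2·t ≡ 2 (mod 3).
    The inverse of 2 mod 3 is 2 (since 2·2 = 4 = 1·3 + 1), so t ≡ 2·2 = 4 ≡ 1 (mod 3).
    Then x = 7 + 65·1 = 72, valid modulo lcm(65, 3) = 195: x ≡ 72 (mod 195).
Verify: 72 mod 13 = 7 ✓, 72 mod 5 = 2 ✓, 72 mod 3 = 0 ✓.

x ≡ 72 (mod 195).
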